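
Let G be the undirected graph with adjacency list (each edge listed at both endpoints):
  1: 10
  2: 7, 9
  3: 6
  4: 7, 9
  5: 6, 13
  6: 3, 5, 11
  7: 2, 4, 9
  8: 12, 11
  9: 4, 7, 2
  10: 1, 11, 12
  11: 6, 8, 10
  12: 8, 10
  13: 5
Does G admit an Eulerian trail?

No

Degrees: 1:1, 2:2, 3:1, 4:2, 5:2, 6:3, 7:3, 8:2, 9:3, 10:3, 11:3, 12:2, 13:1
Odd-degree vertices: 1, 3, 6, 7, 9, 10, 11, 13 (8 total).
With 8 odd-degree vertices (more than two), no single trail can use every edge.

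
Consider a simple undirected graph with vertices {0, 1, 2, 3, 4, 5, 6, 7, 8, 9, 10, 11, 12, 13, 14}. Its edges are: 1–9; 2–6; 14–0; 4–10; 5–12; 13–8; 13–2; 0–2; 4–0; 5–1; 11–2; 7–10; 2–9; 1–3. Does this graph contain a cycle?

No

The graph has 15 vertices, 14 edges, and 1 connected component.
Since 14 = 15 - 1, the graph is a forest and contains no cycle.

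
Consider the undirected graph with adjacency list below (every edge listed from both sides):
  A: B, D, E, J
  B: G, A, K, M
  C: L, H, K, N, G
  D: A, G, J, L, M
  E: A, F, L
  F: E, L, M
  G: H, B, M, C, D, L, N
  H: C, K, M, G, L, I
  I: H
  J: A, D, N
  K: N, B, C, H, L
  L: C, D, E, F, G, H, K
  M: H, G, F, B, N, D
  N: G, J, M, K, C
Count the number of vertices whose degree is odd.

10

Degrees: A:4, B:4, C:5, D:5, E:3, F:3, G:7, H:6, I:1, J:3, K:5, L:7, M:6, N:5
Odd-degree vertices: C, D, E, F, G, I, J, K, L, N.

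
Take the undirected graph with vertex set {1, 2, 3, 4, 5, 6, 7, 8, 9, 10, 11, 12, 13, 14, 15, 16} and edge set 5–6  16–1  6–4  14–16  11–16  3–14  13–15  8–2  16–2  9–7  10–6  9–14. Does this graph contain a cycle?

|V| = 16, |E| = 12, number of components = 4.
A forest on 16 vertices with 4 components has exactly 12 edges, which matches — so no cycle.

No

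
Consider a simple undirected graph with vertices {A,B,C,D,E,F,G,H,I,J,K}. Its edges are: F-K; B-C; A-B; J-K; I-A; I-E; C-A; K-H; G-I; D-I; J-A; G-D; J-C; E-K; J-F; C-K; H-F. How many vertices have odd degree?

2

Degrees: A:4, B:2, C:4, D:2, E:2, F:3, G:2, H:2, I:4, J:4, K:5
Odd-degree vertices: F, K.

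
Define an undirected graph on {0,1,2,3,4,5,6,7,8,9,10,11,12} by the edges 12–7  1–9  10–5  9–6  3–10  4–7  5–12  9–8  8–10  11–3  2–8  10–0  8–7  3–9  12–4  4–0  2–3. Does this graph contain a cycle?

Yes

The graph has 13 vertices, 17 edges, and 1 connected component.
Since 17 > 13 - 1, a cycle must exist; for instance 10-8-9-3-10.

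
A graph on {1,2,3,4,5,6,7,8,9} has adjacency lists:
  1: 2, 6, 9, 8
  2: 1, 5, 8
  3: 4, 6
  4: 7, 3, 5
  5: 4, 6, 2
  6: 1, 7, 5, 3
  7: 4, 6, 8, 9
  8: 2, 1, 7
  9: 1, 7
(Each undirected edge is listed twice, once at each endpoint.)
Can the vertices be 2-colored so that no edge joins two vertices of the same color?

The cycle 8-2-5-6-7-8 has length 5, which is odd, so the graph is not bipartite.

No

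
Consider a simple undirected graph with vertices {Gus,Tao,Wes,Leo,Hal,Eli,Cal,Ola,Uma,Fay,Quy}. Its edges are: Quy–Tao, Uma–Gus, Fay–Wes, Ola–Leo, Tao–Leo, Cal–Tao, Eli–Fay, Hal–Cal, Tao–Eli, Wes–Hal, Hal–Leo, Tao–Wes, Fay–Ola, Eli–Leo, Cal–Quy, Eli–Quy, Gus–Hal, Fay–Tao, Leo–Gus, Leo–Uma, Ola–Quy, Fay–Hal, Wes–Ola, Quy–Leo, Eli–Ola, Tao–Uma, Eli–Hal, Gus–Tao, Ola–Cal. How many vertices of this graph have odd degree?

4

Degrees: Gus:4, Tao:8, Wes:4, Leo:7, Hal:6, Eli:6, Cal:4, Ola:6, Uma:3, Fay:5, Quy:5
Odd-degree vertices: Leo, Uma, Fay, Quy.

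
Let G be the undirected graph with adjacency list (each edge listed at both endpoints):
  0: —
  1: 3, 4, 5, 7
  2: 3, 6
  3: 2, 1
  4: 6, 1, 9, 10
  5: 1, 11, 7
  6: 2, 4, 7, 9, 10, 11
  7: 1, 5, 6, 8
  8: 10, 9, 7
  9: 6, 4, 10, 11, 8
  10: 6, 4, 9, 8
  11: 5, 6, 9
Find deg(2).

2

Neighbors of 2: 3, 6.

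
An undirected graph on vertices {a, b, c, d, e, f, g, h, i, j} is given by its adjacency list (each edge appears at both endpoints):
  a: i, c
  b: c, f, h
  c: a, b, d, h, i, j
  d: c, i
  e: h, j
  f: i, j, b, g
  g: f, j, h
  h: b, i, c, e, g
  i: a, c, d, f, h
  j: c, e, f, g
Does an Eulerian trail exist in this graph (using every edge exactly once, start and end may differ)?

No

Degrees: a:2, b:3, c:6, d:2, e:2, f:4, g:3, h:5, i:5, j:4
Odd-degree vertices: b, g, h, i (4 total).
With 4 odd-degree vertices (more than two), no single trail can use every edge.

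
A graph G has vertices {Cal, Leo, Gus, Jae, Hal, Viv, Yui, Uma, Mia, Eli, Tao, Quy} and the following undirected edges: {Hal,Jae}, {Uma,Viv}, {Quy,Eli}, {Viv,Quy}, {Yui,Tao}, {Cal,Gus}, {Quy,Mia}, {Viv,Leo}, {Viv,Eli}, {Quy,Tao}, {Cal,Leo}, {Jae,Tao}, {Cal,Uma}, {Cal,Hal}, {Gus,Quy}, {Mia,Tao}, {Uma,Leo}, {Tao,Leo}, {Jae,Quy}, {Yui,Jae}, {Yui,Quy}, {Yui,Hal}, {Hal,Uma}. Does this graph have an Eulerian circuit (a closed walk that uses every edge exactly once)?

No

Degrees: Cal:4, Leo:4, Gus:2, Jae:4, Hal:4, Viv:4, Yui:4, Uma:4, Mia:2, Eli:2, Tao:5, Quy:7
Vertices with odd degree: Tao, Quy. An Eulerian circuit requires all degrees even.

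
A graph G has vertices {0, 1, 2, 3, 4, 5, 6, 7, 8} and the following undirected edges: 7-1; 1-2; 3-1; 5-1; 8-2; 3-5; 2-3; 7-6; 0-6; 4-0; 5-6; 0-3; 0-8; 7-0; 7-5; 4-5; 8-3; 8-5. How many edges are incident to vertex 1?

Neighbors of 1: 2, 3, 5, 7.

4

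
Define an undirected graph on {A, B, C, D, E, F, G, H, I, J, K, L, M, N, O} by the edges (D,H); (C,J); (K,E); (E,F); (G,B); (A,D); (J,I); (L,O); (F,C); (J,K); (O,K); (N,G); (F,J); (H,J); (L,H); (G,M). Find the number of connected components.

2

Component: {B, G, M, N}
Component: {A, C, D, E, F, H, I, J, K, L, O}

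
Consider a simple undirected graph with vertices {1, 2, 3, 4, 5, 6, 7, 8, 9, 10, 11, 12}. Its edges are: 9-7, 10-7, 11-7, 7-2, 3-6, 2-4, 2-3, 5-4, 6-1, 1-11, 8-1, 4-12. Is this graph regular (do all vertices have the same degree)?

No

Degrees: 1:3, 2:3, 3:2, 4:3, 5:1, 6:2, 7:4, 8:1, 9:1, 10:1, 11:2, 12:1
Vertex 5 has degree 1 while 7 has degree 4, so the graph is not regular.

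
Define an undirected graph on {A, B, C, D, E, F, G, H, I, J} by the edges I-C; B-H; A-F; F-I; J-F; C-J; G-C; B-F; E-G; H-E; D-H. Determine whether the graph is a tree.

|V| = 10, |E| = 11.
Connected but with 11 > 9 edges, so it has a cycle and is not a tree.

No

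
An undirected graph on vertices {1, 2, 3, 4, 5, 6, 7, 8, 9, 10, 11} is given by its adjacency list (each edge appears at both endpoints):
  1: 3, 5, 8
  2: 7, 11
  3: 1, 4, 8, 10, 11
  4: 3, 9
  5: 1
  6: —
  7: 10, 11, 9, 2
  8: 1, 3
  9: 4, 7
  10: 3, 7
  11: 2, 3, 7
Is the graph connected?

Component: {6}
Component: {1, 2, 3, 4, 5, 7, 8, 9, 10, 11}
No edge joins these 2 groups, so the graph is disconnected.

No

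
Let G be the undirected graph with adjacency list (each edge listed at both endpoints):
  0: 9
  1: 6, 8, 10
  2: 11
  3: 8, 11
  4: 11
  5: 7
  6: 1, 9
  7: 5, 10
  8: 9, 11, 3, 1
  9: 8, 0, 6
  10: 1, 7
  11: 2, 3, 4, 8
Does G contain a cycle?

Yes

|V| = 12, |E| = 13, number of components = 1.
Since 13 > 12 - 1, a cycle must exist; for instance 8-11-3-8.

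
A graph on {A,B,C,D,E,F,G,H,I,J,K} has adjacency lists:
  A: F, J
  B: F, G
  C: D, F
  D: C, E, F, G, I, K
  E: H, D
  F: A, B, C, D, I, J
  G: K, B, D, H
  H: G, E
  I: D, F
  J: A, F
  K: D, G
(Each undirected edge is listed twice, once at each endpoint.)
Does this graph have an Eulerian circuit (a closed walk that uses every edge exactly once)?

Yes

Degrees: A:2, B:2, C:2, D:6, E:2, F:6, G:4, H:2, I:2, J:2, K:2
All degrees are even and the non-isolated vertices are connected — an Eulerian circuit exists.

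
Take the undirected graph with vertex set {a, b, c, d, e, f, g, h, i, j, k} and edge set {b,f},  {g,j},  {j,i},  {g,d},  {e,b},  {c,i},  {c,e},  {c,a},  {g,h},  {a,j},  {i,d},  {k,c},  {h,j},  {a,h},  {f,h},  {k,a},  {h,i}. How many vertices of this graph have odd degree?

Degrees: a:4, b:2, c:4, d:2, e:2, f:2, g:3, h:5, i:4, j:4, k:2
Odd-degree vertices: g, h.

2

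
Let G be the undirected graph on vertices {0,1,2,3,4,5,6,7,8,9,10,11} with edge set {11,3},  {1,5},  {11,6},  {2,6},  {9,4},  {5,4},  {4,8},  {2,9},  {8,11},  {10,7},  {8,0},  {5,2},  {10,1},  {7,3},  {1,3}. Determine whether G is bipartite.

A valid 2-coloring puts {3, 5, 6, 8, 9, 10} on one side and {0, 1, 2, 4, 7, 11} on the other; every edge crosses between the two sides.

Yes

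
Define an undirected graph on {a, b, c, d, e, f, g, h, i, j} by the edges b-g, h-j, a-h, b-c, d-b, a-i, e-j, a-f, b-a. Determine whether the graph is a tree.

Yes

The graph has 10 vertices and 9 edges.
Connected and |E| = |V| - 1, which characterizes a tree.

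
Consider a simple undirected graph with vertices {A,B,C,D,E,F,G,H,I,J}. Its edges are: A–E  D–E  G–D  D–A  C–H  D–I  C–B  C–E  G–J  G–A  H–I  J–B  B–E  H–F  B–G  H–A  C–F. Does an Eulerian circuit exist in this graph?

Degrees: A:4, B:4, C:4, D:4, E:4, F:2, G:4, H:4, I:2, J:2
Every vertex has even degree and the edges form a single connected piece, so an Eulerian circuit exists.

Yes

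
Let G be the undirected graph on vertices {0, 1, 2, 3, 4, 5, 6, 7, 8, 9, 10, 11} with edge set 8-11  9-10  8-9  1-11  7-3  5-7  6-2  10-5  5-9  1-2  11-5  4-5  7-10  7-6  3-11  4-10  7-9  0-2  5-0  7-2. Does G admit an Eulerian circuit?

Yes

Degrees: 0:2, 1:2, 2:4, 3:2, 4:2, 5:6, 6:2, 7:6, 8:2, 9:4, 10:4, 11:4
Every vertex has even degree and the edges form a single connected piece, so an Eulerian circuit exists.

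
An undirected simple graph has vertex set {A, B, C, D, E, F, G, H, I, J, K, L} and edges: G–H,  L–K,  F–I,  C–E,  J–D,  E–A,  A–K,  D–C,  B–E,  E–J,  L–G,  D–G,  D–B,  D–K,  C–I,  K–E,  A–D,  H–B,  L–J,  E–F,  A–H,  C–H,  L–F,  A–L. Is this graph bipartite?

No

The cycle A-K-L-A has length 3, which is odd, so the graph is not bipartite.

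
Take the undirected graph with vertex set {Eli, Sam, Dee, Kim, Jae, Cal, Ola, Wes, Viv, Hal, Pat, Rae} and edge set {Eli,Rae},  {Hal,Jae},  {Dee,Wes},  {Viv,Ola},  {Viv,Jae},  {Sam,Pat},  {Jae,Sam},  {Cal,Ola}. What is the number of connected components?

4

Component: {Kim}
Component: {Eli, Rae}
Component: {Dee, Wes}
Component: {Sam, Jae, Cal, Ola, Viv, Hal, Pat}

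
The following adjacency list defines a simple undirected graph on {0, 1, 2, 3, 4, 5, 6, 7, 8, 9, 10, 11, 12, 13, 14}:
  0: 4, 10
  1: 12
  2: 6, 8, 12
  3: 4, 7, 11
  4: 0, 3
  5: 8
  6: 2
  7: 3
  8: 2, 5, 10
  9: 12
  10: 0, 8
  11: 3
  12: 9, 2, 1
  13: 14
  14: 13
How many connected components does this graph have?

2

Component: {13, 14}
Component: {0, 1, 2, 3, 4, 5, 6, 7, 8, 9, 10, 11, 12}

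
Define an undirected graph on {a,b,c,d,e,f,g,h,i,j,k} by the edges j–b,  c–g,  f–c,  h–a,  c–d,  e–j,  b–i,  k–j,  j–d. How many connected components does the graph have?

2

Component: {a, h}
Component: {b, c, d, e, f, g, i, j, k}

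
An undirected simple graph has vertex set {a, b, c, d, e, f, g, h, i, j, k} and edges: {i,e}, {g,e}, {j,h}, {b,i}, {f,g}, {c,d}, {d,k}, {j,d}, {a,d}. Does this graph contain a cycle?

No

The graph has 11 vertices, 9 edges, and 2 connected components.
Since 9 = 11 - 2, the graph is a forest and contains no cycle.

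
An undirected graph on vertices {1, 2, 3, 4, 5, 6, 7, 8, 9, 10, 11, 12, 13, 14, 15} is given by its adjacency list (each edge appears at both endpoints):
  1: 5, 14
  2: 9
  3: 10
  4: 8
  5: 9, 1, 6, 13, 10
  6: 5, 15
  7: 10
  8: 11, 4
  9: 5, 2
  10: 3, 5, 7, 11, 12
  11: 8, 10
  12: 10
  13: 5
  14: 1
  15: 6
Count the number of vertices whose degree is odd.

Degrees: 1:2, 2:1, 3:1, 4:1, 5:5, 6:2, 7:1, 8:2, 9:2, 10:5, 11:2, 12:1, 13:1, 14:1, 15:1
Odd-degree vertices: 2, 3, 4, 5, 7, 10, 12, 13, 14, 15.

10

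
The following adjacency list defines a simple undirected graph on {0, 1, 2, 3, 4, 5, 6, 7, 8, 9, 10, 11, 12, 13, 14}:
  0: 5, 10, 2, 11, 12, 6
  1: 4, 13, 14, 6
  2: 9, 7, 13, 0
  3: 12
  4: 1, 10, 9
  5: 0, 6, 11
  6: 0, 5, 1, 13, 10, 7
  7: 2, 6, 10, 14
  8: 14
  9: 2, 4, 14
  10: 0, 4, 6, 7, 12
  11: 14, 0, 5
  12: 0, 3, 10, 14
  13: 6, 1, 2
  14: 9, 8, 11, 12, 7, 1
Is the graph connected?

Yes

A breadth-first search from 0 visits 0, 6, 12, 11, 2, 10, 5, 1, 7, 13, 3, 14, 9, 4, 8 — all 15 vertices — so the graph is connected.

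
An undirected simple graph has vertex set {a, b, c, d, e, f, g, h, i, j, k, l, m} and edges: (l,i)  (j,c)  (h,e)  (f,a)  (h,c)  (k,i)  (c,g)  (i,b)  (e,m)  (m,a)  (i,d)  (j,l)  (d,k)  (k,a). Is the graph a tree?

No

The graph has 13 vertices and 14 edges.
A tree on 13 vertices has exactly 12 edges; this graph has 14, so it contains a cycle and is not a tree.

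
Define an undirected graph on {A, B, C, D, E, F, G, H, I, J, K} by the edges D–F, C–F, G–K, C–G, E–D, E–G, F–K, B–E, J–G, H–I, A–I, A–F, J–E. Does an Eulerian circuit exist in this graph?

No

Degrees: A:2, B:1, C:2, D:2, E:4, F:4, G:4, H:1, I:2, J:2, K:2
B, H have odd degree; an Eulerian circuit needs every degree to be even, so none exists.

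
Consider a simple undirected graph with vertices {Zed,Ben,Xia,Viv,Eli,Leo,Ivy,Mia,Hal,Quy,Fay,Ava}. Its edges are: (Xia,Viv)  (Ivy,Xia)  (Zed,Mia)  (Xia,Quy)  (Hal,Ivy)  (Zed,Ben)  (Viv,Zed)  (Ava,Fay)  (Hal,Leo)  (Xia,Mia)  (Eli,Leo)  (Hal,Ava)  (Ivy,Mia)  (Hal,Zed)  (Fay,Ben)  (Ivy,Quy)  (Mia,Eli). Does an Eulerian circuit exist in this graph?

Yes

Degrees: Zed:4, Ben:2, Xia:4, Viv:2, Eli:2, Leo:2, Ivy:4, Mia:4, Hal:4, Quy:2, Fay:2, Ava:2
Every vertex has even degree and the edges form a single connected piece, so an Eulerian circuit exists.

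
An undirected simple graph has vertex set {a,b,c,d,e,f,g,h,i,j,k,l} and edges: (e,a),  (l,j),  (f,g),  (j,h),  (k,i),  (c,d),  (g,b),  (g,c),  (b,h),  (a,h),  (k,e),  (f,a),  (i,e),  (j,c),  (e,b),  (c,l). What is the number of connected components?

1

Component: {a, b, c, d, e, f, g, h, i, j, k, l}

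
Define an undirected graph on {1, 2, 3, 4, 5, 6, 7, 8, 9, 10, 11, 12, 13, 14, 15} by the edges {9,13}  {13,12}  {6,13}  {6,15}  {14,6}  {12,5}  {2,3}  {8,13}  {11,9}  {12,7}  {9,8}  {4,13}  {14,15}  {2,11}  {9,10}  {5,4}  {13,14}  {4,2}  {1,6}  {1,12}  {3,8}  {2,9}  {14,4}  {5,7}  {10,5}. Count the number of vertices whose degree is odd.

Degrees: 1:2, 2:4, 3:2, 4:4, 5:4, 6:4, 7:2, 8:3, 9:5, 10:2, 11:2, 12:4, 13:6, 14:4, 15:2
Odd-degree vertices: 8, 9.

2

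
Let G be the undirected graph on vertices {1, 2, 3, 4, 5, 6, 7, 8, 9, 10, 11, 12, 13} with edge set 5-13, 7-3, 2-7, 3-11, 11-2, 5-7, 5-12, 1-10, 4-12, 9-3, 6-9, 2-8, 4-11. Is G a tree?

|V| = 13, |E| = 13.
It is not connected, so it is not a tree.

No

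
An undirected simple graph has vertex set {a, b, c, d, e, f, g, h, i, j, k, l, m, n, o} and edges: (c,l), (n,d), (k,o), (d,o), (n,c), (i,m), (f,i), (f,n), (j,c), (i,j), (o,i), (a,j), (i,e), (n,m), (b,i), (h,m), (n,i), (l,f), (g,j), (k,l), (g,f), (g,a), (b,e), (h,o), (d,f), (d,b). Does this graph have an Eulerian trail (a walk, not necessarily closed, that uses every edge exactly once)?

Degrees: a:2, b:3, c:3, d:4, e:2, f:5, g:3, h:2, i:7, j:4, k:2, l:3, m:3, n:5, o:4
Odd-degree vertices: b, c, f, g, i, l, m, n (8 total).
An Eulerian trail requires 0 or 2 odd-degree vertices; here there are 8.

No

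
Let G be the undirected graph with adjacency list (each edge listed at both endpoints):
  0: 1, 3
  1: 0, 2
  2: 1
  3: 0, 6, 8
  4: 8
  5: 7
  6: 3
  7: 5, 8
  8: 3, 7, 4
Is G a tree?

|V| = 9, |E| = 8.
It is connected with exactly 8 edges, hence acyclic — it is a tree.

Yes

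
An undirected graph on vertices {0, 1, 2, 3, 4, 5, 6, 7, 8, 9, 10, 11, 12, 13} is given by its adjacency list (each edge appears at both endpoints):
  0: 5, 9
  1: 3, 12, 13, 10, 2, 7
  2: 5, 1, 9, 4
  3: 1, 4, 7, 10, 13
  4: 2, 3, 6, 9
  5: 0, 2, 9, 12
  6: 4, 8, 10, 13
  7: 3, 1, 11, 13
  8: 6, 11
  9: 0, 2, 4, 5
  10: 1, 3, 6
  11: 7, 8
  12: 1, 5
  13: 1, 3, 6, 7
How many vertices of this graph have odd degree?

2

Degrees: 0:2, 1:6, 2:4, 3:5, 4:4, 5:4, 6:4, 7:4, 8:2, 9:4, 10:3, 11:2, 12:2, 13:4
Odd-degree vertices: 3, 10.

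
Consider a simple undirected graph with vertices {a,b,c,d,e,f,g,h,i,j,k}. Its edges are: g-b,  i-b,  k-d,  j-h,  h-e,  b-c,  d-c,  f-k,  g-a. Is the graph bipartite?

A valid 2-coloring puts {c, g, h, i, k} on one side and {a, b, d, e, f, j} on the other; every edge crosses between the two sides.

Yes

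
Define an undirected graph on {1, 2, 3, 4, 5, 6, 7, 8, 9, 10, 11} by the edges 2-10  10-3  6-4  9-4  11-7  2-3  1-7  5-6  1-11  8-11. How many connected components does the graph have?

Component: {2, 3, 10}
Component: {1, 7, 8, 11}
Component: {4, 5, 6, 9}

3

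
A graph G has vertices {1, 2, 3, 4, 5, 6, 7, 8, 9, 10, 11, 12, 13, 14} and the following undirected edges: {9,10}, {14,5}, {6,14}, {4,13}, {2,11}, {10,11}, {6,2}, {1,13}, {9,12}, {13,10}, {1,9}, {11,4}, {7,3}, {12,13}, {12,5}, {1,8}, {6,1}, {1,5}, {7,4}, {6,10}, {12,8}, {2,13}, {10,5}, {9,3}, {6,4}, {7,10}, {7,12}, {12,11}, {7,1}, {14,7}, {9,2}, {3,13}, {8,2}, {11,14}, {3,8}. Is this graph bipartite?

Yes

A valid 2-coloring puts {5, 6, 7, 8, 9, 11, 13} on one side and {1, 2, 3, 4, 10, 12, 14} on the other; every edge crosses between the two sides.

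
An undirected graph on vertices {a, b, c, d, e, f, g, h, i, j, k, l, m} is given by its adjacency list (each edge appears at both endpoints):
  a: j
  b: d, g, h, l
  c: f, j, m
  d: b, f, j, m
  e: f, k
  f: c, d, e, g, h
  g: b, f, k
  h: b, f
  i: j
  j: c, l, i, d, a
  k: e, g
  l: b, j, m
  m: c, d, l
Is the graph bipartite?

Color {b, f, j, k, m} black and {a, c, d, e, g, h, i, l} white. No edge joins two same-colored vertices, so the graph is bipartite.

Yes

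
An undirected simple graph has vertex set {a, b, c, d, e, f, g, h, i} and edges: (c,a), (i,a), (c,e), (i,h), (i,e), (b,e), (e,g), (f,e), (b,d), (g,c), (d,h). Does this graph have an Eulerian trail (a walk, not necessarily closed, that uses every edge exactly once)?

No

Degrees: a:2, b:2, c:3, d:2, e:5, f:1, g:2, h:2, i:3
Odd-degree vertices: c, e, f, i (4 total).
With 4 odd-degree vertices (more than two), no single trail can use every edge.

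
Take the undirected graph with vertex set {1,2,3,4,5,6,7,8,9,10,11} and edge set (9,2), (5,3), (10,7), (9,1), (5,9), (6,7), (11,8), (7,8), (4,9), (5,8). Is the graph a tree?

The graph has 11 vertices and 10 edges.
It is connected with exactly 10 edges, hence acyclic — it is a tree.

Yes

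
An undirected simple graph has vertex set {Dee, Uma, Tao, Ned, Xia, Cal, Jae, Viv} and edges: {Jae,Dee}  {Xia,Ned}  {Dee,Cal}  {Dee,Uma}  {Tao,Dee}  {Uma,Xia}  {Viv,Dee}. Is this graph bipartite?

A valid 2-coloring puts {Uma, Tao, Ned, Cal, Jae, Viv} on one side and {Dee, Xia} on the other; every edge crosses between the two sides.

Yes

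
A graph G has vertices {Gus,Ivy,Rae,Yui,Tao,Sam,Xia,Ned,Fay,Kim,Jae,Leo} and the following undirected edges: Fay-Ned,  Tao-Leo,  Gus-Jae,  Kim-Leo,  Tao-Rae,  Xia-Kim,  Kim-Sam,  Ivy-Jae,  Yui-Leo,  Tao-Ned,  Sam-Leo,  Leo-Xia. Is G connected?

Component: {Gus, Ivy, Jae}
Component: {Rae, Yui, Tao, Sam, Xia, Ned, Fay, Kim, Leo}
No edge joins these 2 groups, so the graph is disconnected.

No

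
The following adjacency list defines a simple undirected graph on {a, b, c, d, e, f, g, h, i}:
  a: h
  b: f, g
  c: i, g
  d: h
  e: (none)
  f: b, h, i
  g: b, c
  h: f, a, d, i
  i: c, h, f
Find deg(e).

0

e has no neighbors.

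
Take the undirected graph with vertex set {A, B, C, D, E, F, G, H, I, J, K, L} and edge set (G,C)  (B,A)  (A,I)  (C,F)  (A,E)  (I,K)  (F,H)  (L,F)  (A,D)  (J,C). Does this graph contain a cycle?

|V| = 12, |E| = 10, number of components = 2.
Since 10 = 12 - 2, the graph is a forest and contains no cycle.

No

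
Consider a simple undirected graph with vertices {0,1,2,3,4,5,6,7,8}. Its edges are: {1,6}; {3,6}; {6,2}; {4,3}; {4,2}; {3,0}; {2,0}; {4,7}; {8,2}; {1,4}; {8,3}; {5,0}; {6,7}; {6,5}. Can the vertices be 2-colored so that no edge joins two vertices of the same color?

Partition the vertices as {1, 2, 3, 5, 7} vs {0, 4, 6, 8}. Each listed edge has one endpoint in each part, so the graph is bipartite.

Yes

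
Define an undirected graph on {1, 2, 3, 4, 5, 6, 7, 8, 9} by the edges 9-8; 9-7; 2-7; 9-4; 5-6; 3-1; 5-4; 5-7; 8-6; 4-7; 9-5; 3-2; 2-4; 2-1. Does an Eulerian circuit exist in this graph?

Yes

Degrees: 1:2, 2:4, 3:2, 4:4, 5:4, 6:2, 7:4, 8:2, 9:4
Every vertex has even degree and the edges form a single connected piece, so an Eulerian circuit exists.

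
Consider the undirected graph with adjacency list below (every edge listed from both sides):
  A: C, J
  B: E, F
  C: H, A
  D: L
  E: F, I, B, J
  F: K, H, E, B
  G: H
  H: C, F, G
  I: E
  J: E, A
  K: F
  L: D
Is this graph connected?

Component: {D, L}
Component: {A, B, C, E, F, G, H, I, J, K}
No edge joins these 2 groups, so the graph is disconnected.

No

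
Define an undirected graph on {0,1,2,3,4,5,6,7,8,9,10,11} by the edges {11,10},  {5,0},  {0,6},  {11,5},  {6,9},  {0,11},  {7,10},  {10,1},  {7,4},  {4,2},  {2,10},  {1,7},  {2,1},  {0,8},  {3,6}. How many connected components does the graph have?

1

Component: {0, 1, 2, 3, 4, 5, 6, 7, 8, 9, 10, 11}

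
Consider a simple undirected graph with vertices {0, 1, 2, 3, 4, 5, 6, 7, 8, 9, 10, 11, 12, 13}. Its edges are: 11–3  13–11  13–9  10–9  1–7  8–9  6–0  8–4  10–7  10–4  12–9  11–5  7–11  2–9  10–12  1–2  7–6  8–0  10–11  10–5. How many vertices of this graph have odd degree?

4

Degrees: 0:2, 1:2, 2:2, 3:1, 4:2, 5:2, 6:2, 7:4, 8:3, 9:5, 10:6, 11:5, 12:2, 13:2
Odd-degree vertices: 3, 8, 9, 11.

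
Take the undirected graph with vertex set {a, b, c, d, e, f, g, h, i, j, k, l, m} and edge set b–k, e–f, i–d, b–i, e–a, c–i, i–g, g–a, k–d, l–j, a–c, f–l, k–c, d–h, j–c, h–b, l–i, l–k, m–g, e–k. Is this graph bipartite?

A valid 2-coloring puts {b, c, d, e, g, l} on one side and {a, f, h, i, j, k, m} on the other; every edge crosses between the two sides.

Yes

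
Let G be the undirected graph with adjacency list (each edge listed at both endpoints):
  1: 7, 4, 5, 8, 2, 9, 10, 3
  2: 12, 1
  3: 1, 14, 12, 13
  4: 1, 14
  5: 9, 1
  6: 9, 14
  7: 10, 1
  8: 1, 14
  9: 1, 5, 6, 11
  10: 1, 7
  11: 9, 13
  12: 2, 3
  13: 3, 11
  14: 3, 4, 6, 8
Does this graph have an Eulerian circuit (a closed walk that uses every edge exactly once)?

Yes

Degrees: 1:8, 2:2, 3:4, 4:2, 5:2, 6:2, 7:2, 8:2, 9:4, 10:2, 11:2, 12:2, 13:2, 14:4
All degrees are even and the non-isolated vertices are connected — an Eulerian circuit exists.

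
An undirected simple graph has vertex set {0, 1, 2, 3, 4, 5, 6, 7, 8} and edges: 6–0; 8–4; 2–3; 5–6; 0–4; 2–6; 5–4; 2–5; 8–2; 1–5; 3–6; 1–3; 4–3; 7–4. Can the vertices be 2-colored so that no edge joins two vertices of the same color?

2-6-3-2 is an odd cycle (length 3), and a bipartite graph can contain only even cycles.

No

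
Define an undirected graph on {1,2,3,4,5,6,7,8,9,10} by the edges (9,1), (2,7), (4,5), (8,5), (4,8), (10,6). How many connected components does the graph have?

5

Component: {3}
Component: {1, 9}
Component: {2, 7}
Component: {6, 10}
Component: {4, 5, 8}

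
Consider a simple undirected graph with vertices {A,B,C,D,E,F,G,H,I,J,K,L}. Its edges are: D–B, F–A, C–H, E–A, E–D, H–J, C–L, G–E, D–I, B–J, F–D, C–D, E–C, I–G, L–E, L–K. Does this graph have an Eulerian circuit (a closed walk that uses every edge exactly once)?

No

Degrees: A:2, B:2, C:4, D:5, E:5, F:2, G:2, H:2, I:2, J:2, K:1, L:3
D, E, K, L have odd degree; an Eulerian circuit needs every degree to be even, so none exists.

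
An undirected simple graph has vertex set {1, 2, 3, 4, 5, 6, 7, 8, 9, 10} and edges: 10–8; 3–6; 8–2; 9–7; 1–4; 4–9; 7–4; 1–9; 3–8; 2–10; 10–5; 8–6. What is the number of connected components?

Component: {1, 4, 7, 9}
Component: {2, 3, 5, 6, 8, 10}

2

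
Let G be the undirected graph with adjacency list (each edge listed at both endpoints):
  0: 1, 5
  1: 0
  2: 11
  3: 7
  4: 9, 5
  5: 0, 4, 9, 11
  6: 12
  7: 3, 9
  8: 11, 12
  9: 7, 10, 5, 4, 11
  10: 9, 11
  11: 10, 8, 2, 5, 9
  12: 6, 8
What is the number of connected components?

1

Component: {0, 1, 2, 3, 4, 5, 6, 7, 8, 9, 10, 11, 12}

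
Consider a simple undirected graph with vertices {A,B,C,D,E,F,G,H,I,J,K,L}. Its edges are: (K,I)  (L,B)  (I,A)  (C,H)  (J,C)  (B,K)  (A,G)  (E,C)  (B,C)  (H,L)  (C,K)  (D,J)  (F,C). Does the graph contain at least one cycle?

Yes

The graph has 12 vertices, 13 edges, and 1 connected component.
Since 13 > 12 - 1, a cycle must exist; for instance C-H-L-B-C.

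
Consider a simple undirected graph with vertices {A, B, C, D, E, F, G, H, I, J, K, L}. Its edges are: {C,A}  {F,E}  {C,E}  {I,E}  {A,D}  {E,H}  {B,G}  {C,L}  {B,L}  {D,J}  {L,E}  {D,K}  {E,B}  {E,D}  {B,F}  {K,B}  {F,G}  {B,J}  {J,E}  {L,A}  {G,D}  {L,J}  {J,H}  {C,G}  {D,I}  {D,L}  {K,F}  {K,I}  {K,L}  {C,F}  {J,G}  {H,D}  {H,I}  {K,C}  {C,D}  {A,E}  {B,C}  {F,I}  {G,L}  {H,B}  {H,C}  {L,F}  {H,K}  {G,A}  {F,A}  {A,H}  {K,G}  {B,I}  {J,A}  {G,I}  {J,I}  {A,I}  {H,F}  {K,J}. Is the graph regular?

Degrees: A:9, B:9, C:9, D:9, E:9, F:9, G:9, H:9, I:9, J:9, K:9, L:9
Every vertex has degree 9, so the graph is 9-regular.

Yes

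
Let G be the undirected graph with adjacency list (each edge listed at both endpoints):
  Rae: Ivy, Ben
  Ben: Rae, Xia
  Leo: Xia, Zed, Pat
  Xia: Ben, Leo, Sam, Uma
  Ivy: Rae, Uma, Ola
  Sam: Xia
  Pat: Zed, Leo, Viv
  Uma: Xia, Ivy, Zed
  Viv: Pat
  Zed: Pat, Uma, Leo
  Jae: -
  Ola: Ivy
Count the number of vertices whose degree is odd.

Degrees: Rae:2, Ben:2, Leo:3, Xia:4, Ivy:3, Sam:1, Pat:3, Uma:3, Viv:1, Zed:3, Jae:0, Ola:1
Odd-degree vertices: Leo, Ivy, Sam, Pat, Uma, Viv, Zed, Ola.

8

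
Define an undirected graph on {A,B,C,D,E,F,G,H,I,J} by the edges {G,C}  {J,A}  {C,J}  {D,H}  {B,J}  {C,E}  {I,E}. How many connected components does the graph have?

Component: {F}
Component: {D, H}
Component: {A, B, C, E, G, I, J}

3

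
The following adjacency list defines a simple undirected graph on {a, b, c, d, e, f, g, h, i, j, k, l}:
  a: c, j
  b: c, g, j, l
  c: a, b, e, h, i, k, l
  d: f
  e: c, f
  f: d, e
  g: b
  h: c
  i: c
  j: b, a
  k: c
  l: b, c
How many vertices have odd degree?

Degrees: a:2, b:4, c:7, d:1, e:2, f:2, g:1, h:1, i:1, j:2, k:1, l:2
Odd-degree vertices: c, d, g, h, i, k.

6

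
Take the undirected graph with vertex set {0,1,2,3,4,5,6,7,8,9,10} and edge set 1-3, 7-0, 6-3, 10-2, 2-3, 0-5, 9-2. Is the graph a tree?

The graph has 11 vertices and 7 edges.
It splits into 4 components, so it cannot be a tree.

No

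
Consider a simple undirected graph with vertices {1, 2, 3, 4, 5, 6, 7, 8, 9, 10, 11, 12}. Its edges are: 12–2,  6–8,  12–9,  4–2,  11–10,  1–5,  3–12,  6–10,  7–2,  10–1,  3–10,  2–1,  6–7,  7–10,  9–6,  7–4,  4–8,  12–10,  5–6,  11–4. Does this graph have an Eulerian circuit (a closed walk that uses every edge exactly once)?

No

Degrees: 1:3, 2:4, 3:2, 4:4, 5:2, 6:5, 7:4, 8:2, 9:2, 10:6, 11:2, 12:4
1, 6 have odd degree; an Eulerian circuit needs every degree to be even, so none exists.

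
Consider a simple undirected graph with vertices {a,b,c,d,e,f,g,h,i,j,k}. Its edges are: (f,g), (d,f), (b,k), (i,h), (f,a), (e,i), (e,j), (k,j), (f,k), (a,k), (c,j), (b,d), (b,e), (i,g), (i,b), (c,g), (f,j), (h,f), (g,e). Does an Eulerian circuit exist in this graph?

Degrees: a:2, b:4, c:2, d:2, e:4, f:6, g:4, h:2, i:4, j:4, k:4
Every vertex has even degree and the edges form a single connected piece, so an Eulerian circuit exists.

Yes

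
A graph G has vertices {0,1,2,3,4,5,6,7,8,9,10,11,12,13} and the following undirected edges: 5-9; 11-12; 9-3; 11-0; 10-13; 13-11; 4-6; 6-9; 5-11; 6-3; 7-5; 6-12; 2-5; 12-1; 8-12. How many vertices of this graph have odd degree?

8

Degrees: 0:1, 1:1, 2:1, 3:2, 4:1, 5:4, 6:4, 7:1, 8:1, 9:3, 10:1, 11:4, 12:4, 13:2
Odd-degree vertices: 0, 1, 2, 4, 7, 8, 9, 10.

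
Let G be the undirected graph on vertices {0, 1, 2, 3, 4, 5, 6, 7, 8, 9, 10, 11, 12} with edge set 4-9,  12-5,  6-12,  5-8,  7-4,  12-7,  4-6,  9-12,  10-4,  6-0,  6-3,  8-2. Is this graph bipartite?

A valid 2-coloring puts {1, 2, 5, 6, 7, 9, 10, 11} on one side and {0, 3, 4, 8, 12} on the other; every edge crosses between the two sides.

Yes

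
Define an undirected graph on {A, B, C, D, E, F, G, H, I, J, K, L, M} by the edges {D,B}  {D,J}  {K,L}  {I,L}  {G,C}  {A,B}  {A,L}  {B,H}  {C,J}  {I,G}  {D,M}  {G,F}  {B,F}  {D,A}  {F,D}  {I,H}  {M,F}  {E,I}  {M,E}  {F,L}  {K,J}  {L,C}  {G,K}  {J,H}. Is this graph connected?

Yes

Starting from A and exploring outward reaches every vertex (A, D, L, B, J, M, F, I, K, C, H, E, G); the graph is connected.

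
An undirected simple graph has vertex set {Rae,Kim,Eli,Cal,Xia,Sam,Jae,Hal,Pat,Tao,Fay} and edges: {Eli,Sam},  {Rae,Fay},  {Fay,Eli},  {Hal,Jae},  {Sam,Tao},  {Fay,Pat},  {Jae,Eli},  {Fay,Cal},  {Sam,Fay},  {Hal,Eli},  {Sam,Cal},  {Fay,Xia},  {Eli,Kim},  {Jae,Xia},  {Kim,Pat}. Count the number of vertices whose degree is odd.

Degrees: Rae:1, Kim:2, Eli:5, Cal:2, Xia:2, Sam:4, Jae:3, Hal:2, Pat:2, Tao:1, Fay:6
Odd-degree vertices: Rae, Eli, Jae, Tao.

4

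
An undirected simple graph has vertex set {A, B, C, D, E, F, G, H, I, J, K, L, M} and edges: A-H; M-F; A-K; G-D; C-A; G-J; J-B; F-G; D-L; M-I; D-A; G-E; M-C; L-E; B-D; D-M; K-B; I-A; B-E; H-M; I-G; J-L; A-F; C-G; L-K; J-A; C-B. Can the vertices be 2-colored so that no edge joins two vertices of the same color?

Color {C, D, E, F, H, I, J, K} black and {A, B, G, L, M} white. No edge joins two same-colored vertices, so the graph is bipartite.

Yes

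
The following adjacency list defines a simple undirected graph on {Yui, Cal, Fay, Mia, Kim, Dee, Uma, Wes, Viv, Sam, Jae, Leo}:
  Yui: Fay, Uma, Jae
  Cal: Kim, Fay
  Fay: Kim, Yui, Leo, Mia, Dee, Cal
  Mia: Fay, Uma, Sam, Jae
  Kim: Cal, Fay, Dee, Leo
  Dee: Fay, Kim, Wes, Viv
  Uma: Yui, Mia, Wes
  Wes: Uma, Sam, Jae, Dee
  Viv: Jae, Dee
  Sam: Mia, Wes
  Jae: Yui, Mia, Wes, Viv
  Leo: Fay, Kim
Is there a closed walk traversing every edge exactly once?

No

Degrees: Yui:3, Cal:2, Fay:6, Mia:4, Kim:4, Dee:4, Uma:3, Wes:4, Viv:2, Sam:2, Jae:4, Leo:2
Yui, Uma have odd degree; an Eulerian circuit needs every degree to be even, so none exists.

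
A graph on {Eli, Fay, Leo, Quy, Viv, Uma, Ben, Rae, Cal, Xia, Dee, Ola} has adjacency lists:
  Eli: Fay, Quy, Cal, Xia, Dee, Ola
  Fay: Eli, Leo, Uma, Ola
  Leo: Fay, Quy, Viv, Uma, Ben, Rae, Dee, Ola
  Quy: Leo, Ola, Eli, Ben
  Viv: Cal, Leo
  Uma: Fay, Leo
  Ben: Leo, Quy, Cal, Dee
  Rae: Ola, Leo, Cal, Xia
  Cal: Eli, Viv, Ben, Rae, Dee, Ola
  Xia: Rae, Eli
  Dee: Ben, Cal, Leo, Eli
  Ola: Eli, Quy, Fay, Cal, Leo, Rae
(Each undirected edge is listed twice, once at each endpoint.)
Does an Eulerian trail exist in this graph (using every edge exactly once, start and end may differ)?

Yes

Degrees: Eli:6, Fay:4, Leo:8, Quy:4, Viv:2, Uma:2, Ben:4, Rae:4, Cal:6, Xia:2, Dee:4, Ola:6
Odd-degree vertices: none (0 total).
With 0 odd-degree vertices and all edges in one connected piece, an Eulerian trail exists.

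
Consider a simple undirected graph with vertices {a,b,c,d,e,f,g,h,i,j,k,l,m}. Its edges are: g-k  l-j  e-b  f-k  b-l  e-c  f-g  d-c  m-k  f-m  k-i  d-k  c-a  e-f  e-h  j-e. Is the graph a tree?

No

The graph has 13 vertices and 16 edges.
A tree on 13 vertices has exactly 12 edges; this graph has 16, so it contains a cycle and is not a tree.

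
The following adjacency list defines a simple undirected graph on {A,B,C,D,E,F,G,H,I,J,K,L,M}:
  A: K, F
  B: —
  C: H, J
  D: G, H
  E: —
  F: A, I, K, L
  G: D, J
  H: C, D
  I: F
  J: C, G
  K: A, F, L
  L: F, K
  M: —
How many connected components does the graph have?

5

Component: {B}
Component: {E}
Component: {M}
Component: {A, F, I, K, L}
Component: {C, D, G, H, J}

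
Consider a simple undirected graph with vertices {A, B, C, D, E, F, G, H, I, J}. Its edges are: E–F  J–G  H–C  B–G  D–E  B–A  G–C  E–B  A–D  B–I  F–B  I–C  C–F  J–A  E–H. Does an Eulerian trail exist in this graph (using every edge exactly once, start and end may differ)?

Degrees: A:3, B:5, C:4, D:2, E:4, F:3, G:3, H:2, I:2, J:2
Odd-degree vertices: A, B, F, G (4 total).
An Eulerian trail requires 0 or 2 odd-degree vertices; here there are 4.

No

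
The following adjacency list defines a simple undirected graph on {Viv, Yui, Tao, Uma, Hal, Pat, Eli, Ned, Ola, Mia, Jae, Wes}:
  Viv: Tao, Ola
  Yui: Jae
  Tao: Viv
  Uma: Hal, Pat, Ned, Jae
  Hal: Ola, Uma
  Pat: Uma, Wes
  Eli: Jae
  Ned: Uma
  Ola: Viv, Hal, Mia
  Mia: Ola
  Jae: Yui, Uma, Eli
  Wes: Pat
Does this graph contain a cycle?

The graph has 12 vertices, 11 edges, and 1 connected component.
Since 11 = 12 - 1, the graph is a forest and contains no cycle.

No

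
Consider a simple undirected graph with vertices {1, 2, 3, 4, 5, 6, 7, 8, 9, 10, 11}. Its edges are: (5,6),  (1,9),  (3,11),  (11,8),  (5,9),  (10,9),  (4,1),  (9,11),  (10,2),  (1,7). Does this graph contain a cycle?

|V| = 11, |E| = 10, number of components = 1.
Since 10 = 11 - 1, the graph is a forest and contains no cycle.

No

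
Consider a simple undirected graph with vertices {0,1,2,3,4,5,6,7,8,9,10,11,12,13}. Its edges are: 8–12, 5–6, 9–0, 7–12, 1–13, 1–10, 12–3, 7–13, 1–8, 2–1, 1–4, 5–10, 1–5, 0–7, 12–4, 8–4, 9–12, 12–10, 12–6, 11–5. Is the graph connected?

A breadth-first search from 0 visits 0, 9, 7, 12, 13, 10, 3, 6, 4, 8, 1, 5, 2, 11 — all 14 vertices — so the graph is connected.

Yes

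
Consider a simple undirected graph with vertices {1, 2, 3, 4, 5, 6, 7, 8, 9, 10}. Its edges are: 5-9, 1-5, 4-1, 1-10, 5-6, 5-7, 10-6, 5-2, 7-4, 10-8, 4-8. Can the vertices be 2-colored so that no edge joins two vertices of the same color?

Yes

A valid 2-coloring puts {3, 4, 5, 10} on one side and {1, 2, 6, 7, 8, 9} on the other; every edge crosses between the two sides.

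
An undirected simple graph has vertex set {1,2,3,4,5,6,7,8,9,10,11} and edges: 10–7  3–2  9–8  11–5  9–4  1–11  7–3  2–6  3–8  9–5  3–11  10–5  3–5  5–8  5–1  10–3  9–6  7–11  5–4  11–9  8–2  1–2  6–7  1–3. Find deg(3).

Neighbors of 3: 1, 2, 5, 7, 8, 10, 11.

7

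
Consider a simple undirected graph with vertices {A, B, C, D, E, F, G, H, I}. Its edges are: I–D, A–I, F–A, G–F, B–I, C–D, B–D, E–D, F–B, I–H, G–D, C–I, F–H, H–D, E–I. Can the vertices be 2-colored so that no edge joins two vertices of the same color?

The cycle H-D-I-H has length 3, which is odd, so the graph is not bipartite.

No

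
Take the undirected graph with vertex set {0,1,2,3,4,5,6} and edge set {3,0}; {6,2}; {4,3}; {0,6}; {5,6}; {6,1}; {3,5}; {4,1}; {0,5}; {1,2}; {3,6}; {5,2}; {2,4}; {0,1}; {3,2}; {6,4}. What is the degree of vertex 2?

5

Neighbors of 2: 1, 3, 4, 5, 6.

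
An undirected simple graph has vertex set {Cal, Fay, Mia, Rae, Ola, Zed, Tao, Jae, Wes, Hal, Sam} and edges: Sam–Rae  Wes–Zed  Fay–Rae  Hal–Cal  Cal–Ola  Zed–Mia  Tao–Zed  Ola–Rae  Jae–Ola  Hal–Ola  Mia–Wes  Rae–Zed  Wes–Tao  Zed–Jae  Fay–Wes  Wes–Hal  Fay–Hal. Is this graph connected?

A breadth-first search from Cal visits Cal, Ola, Hal, Rae, Jae, Wes, Fay, Zed, Sam, Tao, Mia — all 11 vertices — so the graph is connected.

Yes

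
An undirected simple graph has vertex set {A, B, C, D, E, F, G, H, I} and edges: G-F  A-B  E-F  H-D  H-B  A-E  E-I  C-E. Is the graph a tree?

Yes

|V| = 9, |E| = 8.
It is connected with exactly 8 edges, hence acyclic — it is a tree.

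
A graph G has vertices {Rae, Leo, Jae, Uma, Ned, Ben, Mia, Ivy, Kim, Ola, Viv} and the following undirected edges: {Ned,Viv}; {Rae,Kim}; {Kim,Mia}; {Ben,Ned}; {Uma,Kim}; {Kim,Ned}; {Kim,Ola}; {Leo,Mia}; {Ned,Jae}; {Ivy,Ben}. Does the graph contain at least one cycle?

No

|V| = 11, |E| = 10, number of components = 1.
A forest on 11 vertices with 1 component has exactly 10 edges, which matches — so no cycle.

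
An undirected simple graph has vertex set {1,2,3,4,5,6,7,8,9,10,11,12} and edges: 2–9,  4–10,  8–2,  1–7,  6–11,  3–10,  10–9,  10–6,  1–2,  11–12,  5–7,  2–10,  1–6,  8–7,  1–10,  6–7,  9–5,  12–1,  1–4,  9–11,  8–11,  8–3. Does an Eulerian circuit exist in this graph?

Degrees: 1:6, 2:4, 3:2, 4:2, 5:2, 6:4, 7:4, 8:4, 9:4, 10:6, 11:4, 12:2
All degrees are even and the non-isolated vertices are connected — an Eulerian circuit exists.

Yes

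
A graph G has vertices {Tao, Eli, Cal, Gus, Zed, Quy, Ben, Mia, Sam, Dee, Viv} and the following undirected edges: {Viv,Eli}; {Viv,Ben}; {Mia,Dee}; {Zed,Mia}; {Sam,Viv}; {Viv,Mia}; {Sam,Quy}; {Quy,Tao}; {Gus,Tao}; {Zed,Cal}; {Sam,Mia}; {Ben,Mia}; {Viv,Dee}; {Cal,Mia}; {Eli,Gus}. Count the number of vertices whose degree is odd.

Degrees: Tao:2, Eli:2, Cal:2, Gus:2, Zed:2, Quy:2, Ben:2, Mia:6, Sam:3, Dee:2, Viv:5
Odd-degree vertices: Sam, Viv.

2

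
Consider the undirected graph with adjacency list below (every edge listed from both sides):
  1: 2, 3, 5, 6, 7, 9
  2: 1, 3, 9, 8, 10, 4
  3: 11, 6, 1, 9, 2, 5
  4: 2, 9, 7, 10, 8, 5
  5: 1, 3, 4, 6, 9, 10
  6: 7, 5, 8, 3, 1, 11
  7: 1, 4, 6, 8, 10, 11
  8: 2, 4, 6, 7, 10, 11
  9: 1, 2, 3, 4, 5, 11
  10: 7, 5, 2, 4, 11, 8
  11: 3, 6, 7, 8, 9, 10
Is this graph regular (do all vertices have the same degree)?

Degrees: 1:6, 2:6, 3:6, 4:6, 5:6, 6:6, 7:6, 8:6, 9:6, 10:6, 11:6
Every vertex has degree 6, so the graph is 6-regular.

Yes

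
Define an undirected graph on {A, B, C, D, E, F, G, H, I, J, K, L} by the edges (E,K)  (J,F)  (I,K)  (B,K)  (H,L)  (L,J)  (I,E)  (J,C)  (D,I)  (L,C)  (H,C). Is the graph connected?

Component: {A}
Component: {G}
Component: {B, D, E, I, K}
Component: {C, F, H, J, L}
There are 4 separate components, so the graph is not connected.

No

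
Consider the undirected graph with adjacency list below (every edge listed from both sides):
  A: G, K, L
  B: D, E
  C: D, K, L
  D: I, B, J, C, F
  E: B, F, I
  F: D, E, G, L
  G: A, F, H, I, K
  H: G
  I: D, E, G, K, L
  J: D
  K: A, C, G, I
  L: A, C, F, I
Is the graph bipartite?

The cycle K-G-A-K has length 3, which is odd, so the graph is not bipartite.

No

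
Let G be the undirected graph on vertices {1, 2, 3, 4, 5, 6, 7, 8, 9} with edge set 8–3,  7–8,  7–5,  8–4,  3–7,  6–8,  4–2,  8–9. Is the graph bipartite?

The cycle 3-7-8-3 has length 3, which is odd, so the graph is not bipartite.

No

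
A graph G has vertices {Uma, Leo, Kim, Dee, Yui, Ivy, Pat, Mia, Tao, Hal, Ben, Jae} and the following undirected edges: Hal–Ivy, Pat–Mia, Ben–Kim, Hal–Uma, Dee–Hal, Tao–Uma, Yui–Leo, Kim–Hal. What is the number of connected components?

4

Component: {Jae}
Component: {Leo, Yui}
Component: {Pat, Mia}
Component: {Uma, Kim, Dee, Ivy, Tao, Hal, Ben}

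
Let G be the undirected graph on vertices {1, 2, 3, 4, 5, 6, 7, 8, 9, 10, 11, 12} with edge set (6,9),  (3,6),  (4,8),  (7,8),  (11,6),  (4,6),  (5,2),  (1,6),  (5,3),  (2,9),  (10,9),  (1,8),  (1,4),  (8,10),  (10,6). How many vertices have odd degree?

Degrees: 1:3, 2:2, 3:2, 4:3, 5:2, 6:6, 7:1, 8:4, 9:3, 10:3, 11:1, 12:0
Odd-degree vertices: 1, 4, 7, 9, 10, 11.

6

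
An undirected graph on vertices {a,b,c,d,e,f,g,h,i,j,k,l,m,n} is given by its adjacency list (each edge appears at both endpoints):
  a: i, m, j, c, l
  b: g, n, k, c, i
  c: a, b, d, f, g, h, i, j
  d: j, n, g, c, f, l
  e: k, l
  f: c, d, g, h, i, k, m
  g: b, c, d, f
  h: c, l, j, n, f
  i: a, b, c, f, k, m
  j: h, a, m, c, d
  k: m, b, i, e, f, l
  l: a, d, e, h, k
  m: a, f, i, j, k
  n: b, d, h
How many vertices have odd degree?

Degrees: a:5, b:5, c:8, d:6, e:2, f:7, g:4, h:5, i:6, j:5, k:6, l:5, m:5, n:3
Odd-degree vertices: a, b, f, h, j, l, m, n.

8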